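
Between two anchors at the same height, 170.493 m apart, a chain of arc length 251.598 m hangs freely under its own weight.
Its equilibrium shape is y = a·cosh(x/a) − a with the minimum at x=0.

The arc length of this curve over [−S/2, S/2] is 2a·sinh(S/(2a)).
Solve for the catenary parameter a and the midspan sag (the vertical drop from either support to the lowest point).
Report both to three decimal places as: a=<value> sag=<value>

seed: a₀ = √(S³/(24(L−S))) = √(170.493³/(24·81.105)) = 50.458042
iter 1: u=1.689453  f(a)=+1.239e+01  f'(a)=-4.231e+00  a ← 50.458042 − (+1.239e+01/-4.231e+00) = 53.387235
iter 2: u=1.596758  f(a)=+1.161e+00  f'(a)=-3.472e+00  a ← 53.387235 − (+1.161e+00/-3.472e+00) = 53.721650
iter 3: u=1.586818  f(a)=+1.252e-02  f'(a)=-3.398e+00  a ← 53.721650 − (+1.252e-02/-3.398e+00) = 53.725334
iter 4: u=1.586710  f(a)=+1.490e-06  f'(a)=-3.397e+00  a ← 53.725334 − (+1.490e-06/-3.397e+00) = 53.725335
iter 5: u=1.586710  f(a)=-2.842e-14  f'(a)=-3.397e+00  a ← 53.725335 − (-2.842e-14/-3.397e+00) = 53.725335
converged: |Δa| < 1e-12 after 5 iterations
sag = a·(cosh(S/(2a)) − 1) = 53.725335·(cosh(1.586710) − 1) = 83.065747
T_max/T_min = cosh(S/(2a)) = 2.546119

a=53.725 sag=83.066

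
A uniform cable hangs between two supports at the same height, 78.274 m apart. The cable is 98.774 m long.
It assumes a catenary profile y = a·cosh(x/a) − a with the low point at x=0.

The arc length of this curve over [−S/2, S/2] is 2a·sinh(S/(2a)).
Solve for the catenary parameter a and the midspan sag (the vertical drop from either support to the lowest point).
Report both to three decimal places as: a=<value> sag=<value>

seed: a₀ = √(S³/(24(L−S))) = √(78.274³/(24·20.500)) = 31.220779
iter 1: u=1.253556  f(a)=+1.672e+00  f'(a)=-1.532e+00  a ← 31.220779 − (+1.672e+00/-1.532e+00) = 32.312696
iter 2: u=1.211196  f(a)=+9.174e-02  f'(a)=-1.368e+00  a ← 32.312696 − (+9.174e-02/-1.368e+00) = 32.379770
iter 3: u=1.208687  f(a)=+3.115e-04  f'(a)=-1.358e+00  a ← 32.379770 − (+3.115e-04/-1.358e+00) = 32.380000
iter 4: u=1.208678  f(a)=+3.619e-09  f'(a)=-1.358e+00  a ← 32.380000 − (+3.619e-09/-1.358e+00) = 32.380000
iter 5: u=1.208678  f(a)=+0.000e+00  f'(a)=-1.358e+00  a ← 32.380000 − (+0.000e+00/-1.358e+00) = 32.380000
converged: |Δa| < 1e-12 after 5 iterations
sag = a·(cosh(S/(2a)) − 1) = 32.380000·(cosh(1.208678) − 1) = 26.675399
T_max/T_min = cosh(S/(2a)) = 1.823823

a=32.380 sag=26.675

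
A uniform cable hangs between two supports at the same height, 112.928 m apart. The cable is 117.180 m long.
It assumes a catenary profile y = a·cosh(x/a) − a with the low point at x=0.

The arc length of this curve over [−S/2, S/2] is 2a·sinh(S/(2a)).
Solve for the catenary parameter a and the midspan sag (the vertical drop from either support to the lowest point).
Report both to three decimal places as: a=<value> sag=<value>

seed: a₀ = √(S³/(24(L−S))) = √(112.928³/(24·4.252)) = 118.795559
iter 1: u=0.475304  f(a)=+4.829e-02  f'(a)=-7.322e-02  a ← 118.795559 − (+4.829e-02/-7.322e-02) = 119.455098
iter 2: u=0.472680  f(a)=+4.051e-04  f'(a)=-7.199e-02  a ← 119.455098 − (+4.051e-04/-7.199e-02) = 119.460725
iter 3: u=0.472657  f(a)=+2.905e-08  f'(a)=-7.198e-02  a ← 119.460725 − (+2.905e-08/-7.198e-02) = 119.460725
iter 4: u=0.472657  f(a)=+0.000e+00  f'(a)=-7.198e-02  a ← 119.460725 − (+0.000e+00/-7.198e-02) = 119.460725
converged: |Δa| < 1e-12 after 4 iterations
sag = a·(cosh(S/(2a)) − 1) = 119.460725·(cosh(0.472657) − 1) = 13.594350
T_max/T_min = cosh(S/(2a)) = 1.113798

a=119.461 sag=13.594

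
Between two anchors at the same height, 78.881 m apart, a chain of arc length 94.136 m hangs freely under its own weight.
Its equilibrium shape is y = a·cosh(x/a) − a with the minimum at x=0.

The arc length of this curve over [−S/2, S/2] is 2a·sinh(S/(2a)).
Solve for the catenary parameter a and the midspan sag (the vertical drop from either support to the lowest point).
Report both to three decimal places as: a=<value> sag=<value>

a=37.632 sag=22.630

seed: a₀ = √(S³/(24(L−S))) = √(78.881³/(24·15.255)) = 36.613975
iter 1: u=1.077198  f(a)=+9.099e-01  f'(a)=-9.341e-01  a ← 36.613975 − (+9.099e-01/-9.341e-01) = 37.588108
iter 2: u=1.049281  f(a)=+3.758e-02  f'(a)=-8.584e-01  a ← 37.588108 − (+3.758e-02/-8.584e-01) = 37.631886
iter 3: u=1.048061  f(a)=+7.020e-05  f'(a)=-8.552e-01  a ← 37.631886 − (+7.020e-05/-8.552e-01) = 37.631968
iter 4: u=1.048058  f(a)=+2.460e-10  f'(a)=-8.552e-01  a ← 37.631968 − (+2.460e-10/-8.552e-01) = 37.631968
iter 5: u=1.048058  f(a)=-1.421e-14  f'(a)=-8.552e-01  a ← 37.631968 − (-1.421e-14/-8.552e-01) = 37.631968
converged: |Δa| < 1e-12 after 5 iterations
sag = a·(cosh(S/(2a)) − 1) = 37.631968·(cosh(1.048058) − 1) = 22.630472
T_max/T_min = cosh(S/(2a)) = 1.601363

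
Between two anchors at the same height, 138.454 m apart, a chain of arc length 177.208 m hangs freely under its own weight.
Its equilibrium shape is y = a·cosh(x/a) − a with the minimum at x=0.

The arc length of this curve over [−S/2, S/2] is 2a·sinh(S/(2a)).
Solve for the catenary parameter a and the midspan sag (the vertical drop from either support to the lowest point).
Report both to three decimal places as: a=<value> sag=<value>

seed: a₀ = √(S³/(24(L−S))) = √(138.454³/(24·38.754)) = 53.418830
iter 1: u=1.295929  f(a)=+3.387e+00  f'(a)=-1.710e+00  a ← 53.418830 − (+3.387e+00/-1.710e+00) = 55.400132
iter 2: u=1.249582  f(a)=+1.976e-01  f'(a)=-1.516e+00  a ← 55.400132 − (+1.976e-01/-1.516e+00) = 55.530502
iter 3: u=1.246648  f(a)=+7.643e-04  f'(a)=-1.504e+00  a ← 55.530502 − (+7.643e-04/-1.504e+00) = 55.531010
iter 4: u=1.246637  f(a)=+1.154e-08  f'(a)=-1.504e+00  a ← 55.531010 − (+1.154e-08/-1.504e+00) = 55.531010
iter 5: u=1.246637  f(a)=+5.684e-14  f'(a)=-1.504e+00  a ← 55.531010 − (+5.684e-14/-1.504e+00) = 55.531010
converged: |Δa| < 1e-12 after 5 iterations
sag = a·(cosh(S/(2a)) − 1) = 55.531010·(cosh(1.246637) − 1) = 49.036489
T_max/T_min = cosh(S/(2a)) = 1.883047

a=55.531 sag=49.036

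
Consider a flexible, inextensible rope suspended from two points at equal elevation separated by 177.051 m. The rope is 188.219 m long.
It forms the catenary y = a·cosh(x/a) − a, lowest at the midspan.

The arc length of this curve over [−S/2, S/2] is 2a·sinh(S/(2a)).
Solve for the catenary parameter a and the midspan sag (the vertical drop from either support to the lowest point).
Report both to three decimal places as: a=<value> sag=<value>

seed: a₀ = √(S³/(24(L−S))) = √(177.051³/(24·11.168)) = 143.897833
iter 1: u=0.615197  f(a)=+2.133e-01  f'(a)=-1.612e-01  a ← 143.897833 − (+2.133e-01/-1.612e-01) = 145.220925
iter 2: u=0.609592  f(a)=+2.977e-03  f'(a)=-1.567e-01  a ← 145.220925 − (+2.977e-03/-1.567e-01) = 145.239922
iter 3: u=0.609512  f(a)=+5.984e-07  f'(a)=-1.566e-01  a ← 145.239922 − (+5.984e-07/-1.566e-01) = 145.239926
iter 4: u=0.609512  f(a)=+0.000e+00  f'(a)=-1.566e-01  a ← 145.239926 − (+0.000e+00/-1.566e-01) = 145.239926
converged: |Δa| < 1e-12 after 4 iterations
sag = a·(cosh(S/(2a)) − 1) = 145.239926·(cosh(0.609512) − 1) = 27.824322
T_max/T_min = cosh(S/(2a)) = 1.191575

a=145.240 sag=27.824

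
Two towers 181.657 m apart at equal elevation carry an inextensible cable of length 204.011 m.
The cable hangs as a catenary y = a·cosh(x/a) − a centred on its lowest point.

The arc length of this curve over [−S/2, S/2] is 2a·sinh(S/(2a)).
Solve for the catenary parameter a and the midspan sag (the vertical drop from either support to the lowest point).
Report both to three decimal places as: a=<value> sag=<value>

seed: a₀ = √(S³/(24(L−S))) = √(181.657³/(24·22.354)) = 105.704862
iter 1: u=0.859265  f(a)=+8.399e-01  f'(a)=-4.550e-01  a ← 105.704862 − (+8.399e-01/-4.550e-01) = 107.550729
iter 2: u=0.844518  f(a)=+2.251e-02  f'(a)=-4.309e-01  a ← 107.550729 − (+2.251e-02/-4.309e-01) = 107.602955
iter 3: u=0.844108  f(a)=+1.714e-05  f'(a)=-4.303e-01  a ← 107.602955 − (+1.714e-05/-4.303e-01) = 107.602995
iter 4: u=0.844108  f(a)=+9.976e-12  f'(a)=-4.303e-01  a ← 107.602995 − (+9.976e-12/-4.303e-01) = 107.602995
converged: |Δa| < 1e-12 after 4 iterations
sag = a·(cosh(S/(2a)) − 1) = 107.602995·(cosh(0.844108) − 1) = 40.665432
T_max/T_min = cosh(S/(2a)) = 1.377921

a=107.603 sag=40.665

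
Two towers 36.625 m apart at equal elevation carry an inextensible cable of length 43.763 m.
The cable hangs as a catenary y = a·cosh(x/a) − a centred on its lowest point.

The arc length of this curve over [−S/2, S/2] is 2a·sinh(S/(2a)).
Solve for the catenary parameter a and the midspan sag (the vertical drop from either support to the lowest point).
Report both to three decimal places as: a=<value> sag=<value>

seed: a₀ = √(S³/(24(L−S))) = √(36.625³/(24·7.138)) = 16.934507
iter 1: u=1.081372  f(a)=+4.292e-01  f'(a)=-9.458e-01  a ← 16.934507 − (+4.292e-01/-9.458e-01) = 17.388258
iter 2: u=1.053153  f(a)=+1.785e-02  f'(a)=-8.686e-01  a ← 17.388258 − (+1.785e-02/-8.686e-01) = 17.408812
iter 3: u=1.051910  f(a)=+3.387e-05  f'(a)=-8.653e-01  a ← 17.408812 − (+3.387e-05/-8.653e-01) = 17.408852
iter 4: u=1.051907  f(a)=+1.224e-10  f'(a)=-8.653e-01  a ← 17.408852 − (+1.224e-10/-8.653e-01) = 17.408852
iter 5: u=1.051907  f(a)=+7.105e-15  f'(a)=-8.653e-01  a ← 17.408852 − (+7.105e-15/-8.653e-01) = 17.408852
converged: |Δa| < 1e-12 after 5 iterations
sag = a·(cosh(S/(2a)) − 1) = 17.408852·(cosh(1.051907) − 1) = 10.553054
T_max/T_min = cosh(S/(2a)) = 1.606189

a=17.409 sag=10.553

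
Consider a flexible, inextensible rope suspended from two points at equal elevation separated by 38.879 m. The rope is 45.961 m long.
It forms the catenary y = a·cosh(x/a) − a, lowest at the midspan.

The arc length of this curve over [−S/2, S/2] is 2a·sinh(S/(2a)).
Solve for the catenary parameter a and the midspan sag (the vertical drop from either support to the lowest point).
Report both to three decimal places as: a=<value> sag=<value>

a=19.083 sag=10.788

seed: a₀ = √(S³/(24(L−S))) = √(38.879³/(24·7.082)) = 18.594694
iter 1: u=1.045433  f(a)=+3.972e-01  f'(a)=-8.483e-01  a ← 18.594694 − (+3.972e-01/-8.483e-01) = 19.062968
iter 2: u=1.019752  f(a)=+1.550e-02  f'(a)=-7.833e-01  a ← 19.062968 − (+1.550e-02/-7.833e-01) = 19.082757
iter 3: u=1.018695  f(a)=+2.572e-05  f'(a)=-7.807e-01  a ← 19.082757 − (+2.572e-05/-7.807e-01) = 19.082790
iter 4: u=1.018693  f(a)=+7.110e-11  f'(a)=-7.807e-01  a ← 19.082790 − (+7.110e-11/-7.807e-01) = 19.082790
iter 5: u=1.018693  f(a)=+0.000e+00  f'(a)=-7.807e-01  a ← 19.082790 − (+0.000e+00/-7.807e-01) = 19.082790
converged: |Δa| < 1e-12 after 5 iterations
sag = a·(cosh(S/(2a)) − 1) = 19.082790·(cosh(1.018693) − 1) = 10.787869
T_max/T_min = cosh(S/(2a)) = 1.565319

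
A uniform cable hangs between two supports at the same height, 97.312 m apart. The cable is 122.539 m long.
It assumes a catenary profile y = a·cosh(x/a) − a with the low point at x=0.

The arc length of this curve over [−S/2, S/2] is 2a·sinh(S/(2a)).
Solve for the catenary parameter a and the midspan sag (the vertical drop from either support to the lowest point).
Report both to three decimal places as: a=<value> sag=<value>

a=40.448 sag=32.969

seed: a₀ = √(S³/(24(L−S))) = √(97.312³/(24·25.227)) = 39.013164
iter 1: u=1.247169  f(a)=+2.036e+00  f'(a)=-1.506e+00  a ← 39.013164 − (+2.036e+00/-1.506e+00) = 40.365294
iter 2: u=1.205392  f(a)=+1.106e-01  f'(a)=-1.346e+00  a ← 40.365294 − (+1.106e-01/-1.346e+00) = 40.447480
iter 3: u=1.202943  f(a)=+3.683e-04  f'(a)=-1.337e+00  a ← 40.447480 − (+3.683e-04/-1.337e+00) = 40.447755
iter 4: u=1.202934  f(a)=+4.110e-09  f'(a)=-1.337e+00  a ← 40.447755 − (+4.110e-09/-1.337e+00) = 40.447755
iter 5: u=1.202934  f(a)=-1.421e-14  f'(a)=-1.337e+00  a ← 40.447755 − (-1.421e-14/-1.337e+00) = 40.447755
converged: |Δa| < 1e-12 after 5 iterations
sag = a·(cosh(S/(2a)) − 1) = 40.447755·(cosh(1.202934) − 1) = 32.968677
T_max/T_min = cosh(S/(2a)) = 1.815093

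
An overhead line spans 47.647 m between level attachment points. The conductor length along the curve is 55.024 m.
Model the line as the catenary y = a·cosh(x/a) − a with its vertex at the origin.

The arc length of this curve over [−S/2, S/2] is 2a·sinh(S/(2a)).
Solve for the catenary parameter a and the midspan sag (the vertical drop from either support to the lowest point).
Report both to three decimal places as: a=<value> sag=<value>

seed: a₀ = √(S³/(24(L−S))) = √(47.647³/(24·7.377)) = 24.717687
iter 1: u=0.963824  f(a)=+3.503e-01  f'(a)=-6.542e-01  a ← 24.717687 − (+3.503e-01/-6.542e-01) = 25.253168
iter 2: u=0.943387  f(a)=+1.171e-02  f'(a)=-6.112e-01  a ← 25.253168 − (+1.171e-02/-6.112e-01) = 25.272324
iter 3: u=0.942672  f(a)=+1.408e-05  f'(a)=-6.097e-01  a ← 25.272324 − (+1.408e-05/-6.097e-01) = 25.272347
iter 4: u=0.942671  f(a)=+2.041e-11  f'(a)=-6.097e-01  a ← 25.272347 − (+2.041e-11/-6.097e-01) = 25.272347
iter 5: u=0.942671  f(a)=+7.105e-15  f'(a)=-6.097e-01  a ← 25.272347 − (+7.105e-15/-6.097e-01) = 25.272347
converged: |Δa| < 1e-12 after 5 iterations
sag = a·(cosh(S/(2a)) − 1) = 25.272347·(cosh(0.942671) − 1) = 12.085405
T_max/T_min = cosh(S/(2a)) = 1.478207

a=25.272 sag=12.085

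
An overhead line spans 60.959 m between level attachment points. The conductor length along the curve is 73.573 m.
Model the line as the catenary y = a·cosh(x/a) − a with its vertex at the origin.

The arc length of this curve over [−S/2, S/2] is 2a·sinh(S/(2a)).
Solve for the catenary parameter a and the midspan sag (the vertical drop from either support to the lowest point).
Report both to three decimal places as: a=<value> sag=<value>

seed: a₀ = √(S³/(24(L−S))) = √(60.959³/(24·12.614)) = 27.354244
iter 1: u=1.114251  f(a)=+8.066e-01  f'(a)=-1.042e+00  a ← 27.354244 − (+8.066e-01/-1.042e+00) = 28.128355
iter 2: u=1.083586  f(a)=+3.551e-02  f'(a)=-9.521e-01  a ← 28.128355 − (+3.551e-02/-9.521e-01) = 28.165650
iter 3: u=1.082152  f(a)=+7.582e-05  f'(a)=-9.480e-01  a ← 28.165650 − (+7.582e-05/-9.480e-01) = 28.165729
iter 4: u=1.082148  f(a)=+3.474e-10  f'(a)=-9.480e-01  a ← 28.165729 − (+3.474e-10/-9.480e-01) = 28.165729
iter 5: u=1.082148  f(a)=+1.421e-14  f'(a)=-9.480e-01  a ← 28.165729 − (+1.421e-14/-9.480e-01) = 28.165729
converged: |Δa| < 1e-12 after 5 iterations
sag = a·(cosh(S/(2a)) − 1) = 28.165729·(cosh(1.082148) − 1) = 18.165199
T_max/T_min = cosh(S/(2a)) = 1.644940

a=28.166 sag=18.165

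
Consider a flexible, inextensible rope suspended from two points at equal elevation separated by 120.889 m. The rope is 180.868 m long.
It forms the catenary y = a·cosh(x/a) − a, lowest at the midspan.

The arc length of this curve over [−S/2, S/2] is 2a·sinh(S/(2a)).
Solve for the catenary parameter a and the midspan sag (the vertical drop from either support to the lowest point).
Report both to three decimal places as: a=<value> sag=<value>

a=37.390 sag=60.469

seed: a₀ = √(S³/(24(L−S))) = √(120.889³/(24·59.979)) = 35.032808
iter 1: u=1.725368  f(a)=+9.587e+00  f'(a)=-4.558e+00  a ← 35.032808 − (+9.587e+00/-4.558e+00) = 37.136166
iter 2: u=1.627645  f(a)=+9.313e-01  f'(a)=-3.712e+00  a ← 37.136166 − (+9.313e-01/-3.712e+00) = 37.387059
iter 3: u=1.616723  f(a)=+1.088e-02  f'(a)=-3.626e+00  a ← 37.387059 − (+1.088e-02/-3.626e+00) = 37.390059
iter 4: u=1.616593  f(a)=+1.521e-06  f'(a)=-3.625e+00  a ← 37.390059 − (+1.521e-06/-3.625e+00) = 37.390059
iter 5: u=1.616593  f(a)=+5.684e-14  f'(a)=-3.625e+00  a ← 37.390059 − (+5.684e-14/-3.625e+00) = 37.390059
converged: |Δa| < 1e-12 after 5 iterations
sag = a·(cosh(S/(2a)) − 1) = 37.390059·(cosh(1.616593) − 1) = 60.468639
T_max/T_min = cosh(S/(2a)) = 2.617238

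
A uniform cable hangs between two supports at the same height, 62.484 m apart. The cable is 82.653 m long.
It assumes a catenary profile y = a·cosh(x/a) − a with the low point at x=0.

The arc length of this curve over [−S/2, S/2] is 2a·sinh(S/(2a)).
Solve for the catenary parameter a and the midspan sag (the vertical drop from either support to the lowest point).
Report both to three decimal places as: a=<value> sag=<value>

a=23.464 sag=24.059

seed: a₀ = √(S³/(24(L−S))) = √(62.484³/(24·20.169)) = 22.449436
iter 1: u=1.391661  f(a)=+2.046e+00  f'(a)=-2.170e+00  a ← 22.449436 − (+2.046e+00/-2.170e+00) = 23.392206
iter 2: u=1.335573  f(a)=+1.359e-01  f'(a)=-1.890e+00  a ← 23.392206 − (+1.359e-01/-1.890e+00) = 23.464113
iter 3: u=1.331480  f(a)=+6.945e-04  f'(a)=-1.871e+00  a ← 23.464113 − (+6.945e-04/-1.871e+00) = 23.464485
iter 4: u=1.331459  f(a)=+1.834e-08  f'(a)=-1.871e+00  a ← 23.464485 − (+1.834e-08/-1.871e+00) = 23.464485
iter 5: u=1.331459  f(a)=+0.000e+00  f'(a)=-1.871e+00  a ← 23.464485 − (+0.000e+00/-1.871e+00) = 23.464485
converged: |Δa| < 1e-12 after 5 iterations
sag = a·(cosh(S/(2a)) − 1) = 23.464485·(cosh(1.331459) − 1) = 24.058790
T_max/T_min = cosh(S/(2a)) = 2.025328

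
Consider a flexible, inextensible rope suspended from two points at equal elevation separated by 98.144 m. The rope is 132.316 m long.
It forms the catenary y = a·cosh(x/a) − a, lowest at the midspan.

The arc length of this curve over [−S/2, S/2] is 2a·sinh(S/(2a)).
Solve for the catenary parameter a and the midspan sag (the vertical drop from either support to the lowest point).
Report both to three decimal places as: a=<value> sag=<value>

a=35.599 sag=39.529

seed: a₀ = √(S³/(24(L−S))) = √(98.144³/(24·34.172)) = 33.951175
iter 1: u=1.445370  f(a)=+3.752e+00  f'(a)=-2.466e+00  a ← 33.951175 − (+3.752e+00/-2.466e+00) = 35.472656
iter 2: u=1.383375  f(a)=+2.670e-01  f'(a)=-2.127e+00  a ← 35.472656 − (+2.670e-01/-2.127e+00) = 35.598193
iter 3: u=1.378497  f(a)=+1.580e-03  f'(a)=-2.102e+00  a ← 35.598193 − (+1.580e-03/-2.102e+00) = 35.598945
iter 4: u=1.378468  f(a)=+5.610e-08  f'(a)=-2.101e+00  a ← 35.598945 − (+5.610e-08/-2.101e+00) = 35.598945
iter 5: u=1.378468  f(a)=+0.000e+00  f'(a)=-2.101e+00  a ← 35.598945 − (+0.000e+00/-2.101e+00) = 35.598945
converged: |Δa| < 1e-12 after 5 iterations
sag = a·(cosh(S/(2a)) − 1) = 35.598945·(cosh(1.378468) − 1) = 39.528719
T_max/T_min = cosh(S/(2a)) = 2.110390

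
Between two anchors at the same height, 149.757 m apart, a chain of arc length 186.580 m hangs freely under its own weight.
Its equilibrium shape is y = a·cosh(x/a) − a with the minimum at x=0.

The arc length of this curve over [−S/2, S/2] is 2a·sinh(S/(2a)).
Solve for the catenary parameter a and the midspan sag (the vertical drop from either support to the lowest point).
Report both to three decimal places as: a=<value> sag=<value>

a=63.803 sag=49.218

seed: a₀ = √(S³/(24(L−S))) = √(149.757³/(24·36.823)) = 61.647503
iter 1: u=1.214623  f(a)=+2.814e+00  f'(a)=-1.380e+00  a ← 61.647503 − (+2.814e+00/-1.380e+00) = 63.685768
iter 2: u=1.175749  f(a)=+1.456e-01  f'(a)=-1.241e+00  a ← 63.685768 − (+1.456e-01/-1.241e+00) = 63.803074
iter 3: u=1.173588  f(a)=+4.367e-04  f'(a)=-1.234e+00  a ← 63.803074 − (+4.367e-04/-1.234e+00) = 63.803428
iter 4: u=1.173581  f(a)=+3.956e-09  f'(a)=-1.233e+00  a ← 63.803428 − (+3.956e-09/-1.233e+00) = 63.803428
iter 5: u=1.173581  f(a)=+0.000e+00  f'(a)=-1.233e+00  a ← 63.803428 − (+0.000e+00/-1.233e+00) = 63.803428
converged: |Δa| < 1e-12 after 5 iterations
sag = a·(cosh(S/(2a)) − 1) = 63.803428·(cosh(1.173581) − 1) = 49.218258
T_max/T_min = cosh(S/(2a)) = 1.771405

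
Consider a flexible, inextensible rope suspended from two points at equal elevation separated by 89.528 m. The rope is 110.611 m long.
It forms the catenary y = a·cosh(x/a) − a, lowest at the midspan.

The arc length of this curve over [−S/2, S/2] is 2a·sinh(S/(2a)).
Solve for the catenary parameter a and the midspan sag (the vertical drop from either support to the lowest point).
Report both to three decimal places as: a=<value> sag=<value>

seed: a₀ = √(S³/(24(L−S))) = √(89.528³/(24·21.083)) = 37.658802
iter 1: u=1.188673  f(a)=+1.541e+00  f'(a)=-1.286e+00  a ← 37.658802 − (+1.541e+00/-1.286e+00) = 38.856667
iter 2: u=1.152029  f(a)=+7.656e-02  f'(a)=-1.161e+00  a ← 38.856667 − (+7.656e-02/-1.161e+00) = 38.922601
iter 3: u=1.150077  f(a)=+2.110e-04  f'(a)=-1.155e+00  a ← 38.922601 − (+2.110e-04/-1.155e+00) = 38.922784
iter 4: u=1.150072  f(a)=+1.612e-09  f'(a)=-1.155e+00  a ← 38.922784 − (+1.612e-09/-1.155e+00) = 38.922784
iter 5: u=1.150072  f(a)=-1.421e-14  f'(a)=-1.155e+00  a ← 38.922784 − (-1.421e-14/-1.155e+00) = 38.922784
converged: |Δa| < 1e-12 after 5 iterations
sag = a·(cosh(S/(2a)) − 1) = 38.922784·(cosh(1.150072) − 1) = 28.706215
T_max/T_min = cosh(S/(2a)) = 1.737517

a=38.923 sag=28.706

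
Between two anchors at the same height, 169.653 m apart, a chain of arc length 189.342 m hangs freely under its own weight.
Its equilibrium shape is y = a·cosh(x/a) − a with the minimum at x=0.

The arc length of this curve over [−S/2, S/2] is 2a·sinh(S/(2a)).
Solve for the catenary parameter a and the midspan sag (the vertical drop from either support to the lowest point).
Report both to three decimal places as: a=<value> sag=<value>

a=103.378 sag=36.799

seed: a₀ = √(S³/(24(L−S))) = √(169.653³/(24·19.689)) = 101.654092
iter 1: u=0.834462  f(a)=+6.970e-01  f'(a)=-4.150e-01  a ← 101.654092 − (+6.970e-01/-4.150e-01) = 103.333445
iter 2: u=0.820901  f(a)=+1.765e-02  f'(a)=-3.942e-01  a ← 103.333445 − (+1.765e-02/-3.942e-01) = 103.378206
iter 3: u=0.820545  f(a)=+1.196e-05  f'(a)=-3.937e-01  a ← 103.378206 − (+1.196e-05/-3.937e-01) = 103.378236
iter 4: u=0.820545  f(a)=+5.485e-12  f'(a)=-3.937e-01  a ← 103.378236 − (+5.485e-12/-3.937e-01) = 103.378236
converged: |Δa| < 1e-12 after 4 iterations
sag = a·(cosh(S/(2a)) − 1) = 103.378236·(cosh(0.820545) − 1) = 36.799001
T_max/T_min = cosh(S/(2a)) = 1.355965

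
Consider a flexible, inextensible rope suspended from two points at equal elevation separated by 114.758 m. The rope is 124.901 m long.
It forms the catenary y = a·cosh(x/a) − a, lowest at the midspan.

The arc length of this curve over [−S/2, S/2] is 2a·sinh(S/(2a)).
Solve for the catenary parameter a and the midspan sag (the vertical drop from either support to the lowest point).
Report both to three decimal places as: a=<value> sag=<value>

seed: a₀ = √(S³/(24(L−S))) = √(114.758³/(24·10.143)) = 78.792635
iter 1: u=0.728228  f(a)=+2.724e-01  f'(a)=-2.714e-01  a ← 78.792635 − (+2.724e-01/-2.714e-01) = 79.796303
iter 2: u=0.719068  f(a)=+5.292e-03  f'(a)=-2.609e-01  a ← 79.796303 − (+5.292e-03/-2.609e-01) = 79.816584
iter 3: u=0.718886  f(a)=+2.085e-06  f'(a)=-2.607e-01  a ← 79.816584 − (+2.085e-06/-2.607e-01) = 79.816592
iter 4: u=0.718886  f(a)=+3.268e-13  f'(a)=-2.607e-01  a ← 79.816592 − (+3.268e-13/-2.607e-01) = 79.816592
converged: |Δa| < 1e-12 after 4 iterations
sag = a·(cosh(S/(2a)) − 1) = 79.816592·(cosh(0.718886) − 1) = 21.528133
T_max/T_min = cosh(S/(2a)) = 1.269720

a=79.817 sag=21.528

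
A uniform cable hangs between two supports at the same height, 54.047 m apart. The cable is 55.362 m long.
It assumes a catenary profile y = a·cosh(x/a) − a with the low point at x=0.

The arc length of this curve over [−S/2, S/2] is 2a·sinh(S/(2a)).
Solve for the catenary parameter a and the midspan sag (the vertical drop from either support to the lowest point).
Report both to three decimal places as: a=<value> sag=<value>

seed: a₀ = √(S³/(24(L−S))) = √(54.047³/(24·1.315)) = 70.727595
iter 1: u=0.382079  f(a)=+9.632e-03  f'(a)=-3.773e-02  a ← 70.727595 − (+9.632e-03/-3.773e-02) = 70.982875
iter 2: u=0.380704  f(a)=+5.240e-05  f'(a)=-3.732e-02  a ← 70.982875 − (+5.240e-05/-3.732e-02) = 70.984279
iter 3: u=0.380697  f(a)=+1.569e-09  f'(a)=-3.732e-02  a ← 70.984279 − (+1.569e-09/-3.732e-02) = 70.984279
iter 4: u=0.380697  f(a)=-7.105e-15  f'(a)=-3.732e-02  a ← 70.984279 − (-7.105e-15/-3.732e-02) = 70.984279
converged: |Δa| < 1e-12 after 4 iterations
sag = a·(cosh(S/(2a)) − 1) = 70.984279·(cosh(0.380697) − 1) = 5.206308
T_max/T_min = cosh(S/(2a)) = 1.073345

a=70.984 sag=5.206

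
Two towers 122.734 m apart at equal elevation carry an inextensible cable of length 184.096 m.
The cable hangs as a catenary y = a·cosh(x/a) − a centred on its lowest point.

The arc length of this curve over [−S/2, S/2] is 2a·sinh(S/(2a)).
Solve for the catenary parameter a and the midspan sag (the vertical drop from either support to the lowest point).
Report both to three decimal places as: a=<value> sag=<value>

a=37.832 sag=61.687

seed: a₀ = √(S³/(24(L−S))) = √(122.734³/(24·61.362)) = 35.431697
iter 1: u=1.731980  f(a)=+9.889e+00  f'(a)=-4.620e+00  a ← 35.431697 − (+9.889e+00/-4.620e+00) = 37.571992
iter 2: u=1.633318  f(a)=+9.669e-01  f'(a)=-3.757e+00  a ← 37.571992 − (+9.669e-01/-3.757e+00) = 37.829335
iter 3: u=1.622207  f(a)=+1.146e-02  f'(a)=-3.669e+00  a ← 37.829335 − (+1.146e-02/-3.669e+00) = 37.832458
iter 4: u=1.622073  f(a)=+1.650e-06  f'(a)=-3.668e+00  a ← 37.832458 − (+1.650e-06/-3.668e+00) = 37.832458
iter 5: u=1.622073  f(a)=+0.000e+00  f'(a)=-3.668e+00  a ← 37.832458 − (+0.000e+00/-3.668e+00) = 37.832458
converged: |Δa| < 1e-12 after 5 iterations
sag = a·(cosh(S/(2a)) − 1) = 37.832458·(cosh(1.622073) − 1) = 61.687033
T_max/T_min = cosh(S/(2a)) = 2.630532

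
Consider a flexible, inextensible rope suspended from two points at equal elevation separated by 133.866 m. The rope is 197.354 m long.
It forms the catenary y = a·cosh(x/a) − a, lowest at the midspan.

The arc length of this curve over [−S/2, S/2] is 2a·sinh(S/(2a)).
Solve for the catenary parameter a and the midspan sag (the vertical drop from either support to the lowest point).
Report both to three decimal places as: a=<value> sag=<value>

seed: a₀ = √(S³/(24(L−S))) = √(133.866³/(24·63.488)) = 39.678385
iter 1: u=1.686888  f(a)=+9.670e+00  f'(a)=-4.208e+00  a ← 39.678385 − (+9.670e+00/-4.208e+00) = 41.976175
iter 2: u=1.594547  f(a)=+9.036e-01  f'(a)=-3.455e+00  a ← 41.976175 − (+9.036e-01/-3.455e+00) = 42.237675
iter 3: u=1.584675  f(a)=+9.686e-03  f'(a)=-3.382e+00  a ← 42.237675 − (+9.686e-03/-3.382e+00) = 42.240539
iter 4: u=1.584568  f(a)=+1.139e-06  f'(a)=-3.381e+00  a ← 42.240539 − (+1.139e-06/-3.381e+00) = 42.240539
iter 5: u=1.584568  f(a)=+2.842e-14  f'(a)=-3.381e+00  a ← 42.240539 − (+2.842e-14/-3.381e+00) = 42.240539
converged: |Δa| < 1e-12 after 5 iterations
sag = a·(cosh(S/(2a)) − 1) = 42.240539·(cosh(1.584568) − 1) = 65.097308
T_max/T_min = cosh(S/(2a)) = 2.541110

a=42.241 sag=65.097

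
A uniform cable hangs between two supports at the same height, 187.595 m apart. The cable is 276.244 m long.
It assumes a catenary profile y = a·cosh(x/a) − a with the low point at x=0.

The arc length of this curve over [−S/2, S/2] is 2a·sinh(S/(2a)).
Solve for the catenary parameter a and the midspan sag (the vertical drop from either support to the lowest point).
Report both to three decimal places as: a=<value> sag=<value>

seed: a₀ = √(S³/(24(L−S))) = √(187.595³/(24·88.649)) = 55.704380
iter 1: u=1.683844  f(a)=+1.345e+01  f'(a)=-4.182e+00  a ← 55.704380 − (+1.345e+01/-4.182e+00) = 58.920877
iter 2: u=1.591923  f(a)=+1.253e+00  f'(a)=-3.436e+00  a ← 58.920877 − (+1.253e+00/-3.436e+00) = 59.285555
iter 3: u=1.582131  f(a)=+1.334e-02  f'(a)=-3.363e+00  a ← 59.285555 − (+1.334e-02/-3.363e+00) = 59.289522
iter 4: u=1.582025  f(a)=+1.548e-06  f'(a)=-3.362e+00  a ← 59.289522 − (+1.548e-06/-3.362e+00) = 59.289522
iter 5: u=1.582025  f(a)=-5.684e-14  f'(a)=-3.362e+00  a ← 59.289522 − (-5.684e-14/-3.362e+00) = 59.289522
converged: |Δa| < 1e-12 after 5 iterations
sag = a·(cosh(S/(2a)) − 1) = 59.289522·(cosh(1.582025) − 1) = 91.019940
T_max/T_min = cosh(S/(2a)) = 2.535177

a=59.290 sag=91.020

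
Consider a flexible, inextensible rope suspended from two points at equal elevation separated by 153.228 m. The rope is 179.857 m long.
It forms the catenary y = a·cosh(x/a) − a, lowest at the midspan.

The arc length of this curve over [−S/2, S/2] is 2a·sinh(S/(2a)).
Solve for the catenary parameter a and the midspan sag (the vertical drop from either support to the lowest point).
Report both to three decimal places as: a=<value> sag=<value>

a=76.910 sag=41.421

seed: a₀ = √(S³/(24(L−S))) = √(153.228³/(24·26.629)) = 75.028135
iter 1: u=1.021137  f(a)=+1.423e+00  f'(a)=-7.867e-01  a ← 75.028135 − (+1.423e+00/-7.867e-01) = 76.837416
iter 2: u=0.997092  f(a)=+5.311e-02  f'(a)=-7.289e-01  a ← 76.837416 − (+5.311e-02/-7.289e-01) = 76.910275
iter 3: u=0.996148  f(a)=+8.030e-05  f'(a)=-7.267e-01  a ← 76.910275 − (+8.030e-05/-7.267e-01) = 76.910386
iter 4: u=0.996146  f(a)=+1.842e-10  f'(a)=-7.267e-01  a ← 76.910386 − (+1.842e-10/-7.267e-01) = 76.910386
iter 5: u=0.996146  f(a)=+5.684e-14  f'(a)=-7.267e-01  a ← 76.910386 − (+5.684e-14/-7.267e-01) = 76.910386
converged: |Δa| < 1e-12 after 5 iterations
sag = a·(cosh(S/(2a)) − 1) = 76.910386·(cosh(0.996146) − 1) = 41.421109
T_max/T_min = cosh(S/(2a)) = 1.538563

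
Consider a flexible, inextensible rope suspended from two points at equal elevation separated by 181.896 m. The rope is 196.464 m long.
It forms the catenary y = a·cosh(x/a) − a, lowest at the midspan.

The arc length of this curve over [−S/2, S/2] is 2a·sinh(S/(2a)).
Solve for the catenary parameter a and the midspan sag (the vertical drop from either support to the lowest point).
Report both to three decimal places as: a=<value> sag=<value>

a=132.746 sag=32.393

seed: a₀ = √(S³/(24(L−S))) = √(181.896³/(24·14.568)) = 131.198580
iter 1: u=0.693209  f(a)=+3.541e-01  f'(a)=-2.329e-01  a ← 131.198580 − (+3.541e-01/-2.329e-01) = 132.718577
iter 2: u=0.685270  f(a)=+6.247e-03  f'(a)=-2.248e-01  a ← 132.718577 − (+6.247e-03/-2.248e-01) = 132.746369
iter 3: u=0.685126  f(a)=+2.022e-06  f'(a)=-2.246e-01  a ← 132.746369 − (+2.022e-06/-2.246e-01) = 132.746378
iter 4: u=0.685126  f(a)=+2.274e-13  f'(a)=-2.246e-01  a ← 132.746378 − (+2.274e-13/-2.246e-01) = 132.746378
converged: |Δa| < 1e-12 after 4 iterations
sag = a·(cosh(S/(2a)) − 1) = 132.746378·(cosh(0.685126) − 1) = 32.393341
T_max/T_min = cosh(S/(2a)) = 1.244024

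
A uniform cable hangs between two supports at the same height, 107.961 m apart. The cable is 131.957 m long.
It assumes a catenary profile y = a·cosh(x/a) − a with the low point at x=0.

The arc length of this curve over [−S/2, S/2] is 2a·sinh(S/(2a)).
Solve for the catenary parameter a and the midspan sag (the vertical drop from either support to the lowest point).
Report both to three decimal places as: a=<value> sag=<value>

seed: a₀ = √(S³/(24(L−S))) = √(107.961³/(24·23.996)) = 46.743938
iter 1: u=1.154813  f(a)=+1.652e+00  f'(a)=-1.170e+00  a ← 46.743938 − (+1.652e+00/-1.170e+00) = 48.155367
iter 2: u=1.120965  f(a)=+7.777e-02  f'(a)=-1.062e+00  a ← 48.155367 − (+7.777e-02/-1.062e+00) = 48.228563
iter 3: u=1.119264  f(a)=+1.912e-04  f'(a)=-1.057e+00  a ← 48.228563 − (+1.912e-04/-1.057e+00) = 48.228744
iter 4: u=1.119260  f(a)=+1.163e-09  f'(a)=-1.057e+00  a ← 48.228744 − (+1.163e-09/-1.057e+00) = 48.228744
iter 5: u=1.119260  f(a)=-5.684e-14  f'(a)=-1.057e+00  a ← 48.228744 − (-5.684e-14/-1.057e+00) = 48.228744
converged: |Δa| < 1e-12 after 5 iterations
sag = a·(cosh(S/(2a)) − 1) = 48.228744·(cosh(1.119260) − 1) = 33.497471
T_max/T_min = cosh(S/(2a)) = 1.694554

a=48.229 sag=33.497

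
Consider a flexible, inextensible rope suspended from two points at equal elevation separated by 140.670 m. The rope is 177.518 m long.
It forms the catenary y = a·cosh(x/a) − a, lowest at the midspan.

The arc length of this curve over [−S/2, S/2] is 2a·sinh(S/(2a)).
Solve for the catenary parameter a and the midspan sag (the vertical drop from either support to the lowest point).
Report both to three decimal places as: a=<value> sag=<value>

a=58.187 sag=47.944

seed: a₀ = √(S³/(24(L−S))) = √(140.670³/(24·36.848)) = 56.103461
iter 1: u=1.253666  f(a)=+3.006e+00  f'(a)=-1.532e+00  a ← 56.103461 − (+3.006e+00/-1.532e+00) = 58.065930
iter 2: u=1.211295  f(a)=+1.649e-01  f'(a)=-1.368e+00  a ← 58.065930 − (+1.649e-01/-1.368e+00) = 58.186502
iter 3: u=1.208785  f(a)=+5.603e-04  f'(a)=-1.359e+00  a ← 58.186502 − (+5.603e-04/-1.359e+00) = 58.186915
iter 4: u=1.208777  f(a)=+6.514e-09  f'(a)=-1.359e+00  a ← 58.186915 − (+6.514e-09/-1.359e+00) = 58.186915
iter 5: u=1.208777  f(a)=-2.842e-14  f'(a)=-1.359e+00  a ← 58.186915 − (-2.842e-14/-1.359e+00) = 58.186915
converged: |Δa| < 1e-12 after 5 iterations
sag = a·(cosh(S/(2a)) − 1) = 58.186915·(cosh(1.208777) − 1) = 47.944500
T_max/T_min = cosh(S/(2a)) = 1.823974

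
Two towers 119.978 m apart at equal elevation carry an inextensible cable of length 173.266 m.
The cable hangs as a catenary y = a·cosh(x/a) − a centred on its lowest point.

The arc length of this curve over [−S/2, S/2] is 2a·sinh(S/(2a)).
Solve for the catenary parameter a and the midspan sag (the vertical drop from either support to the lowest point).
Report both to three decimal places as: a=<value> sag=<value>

a=38.982 sag=56.017

seed: a₀ = √(S³/(24(L−S))) = √(119.978³/(24·53.288)) = 36.747864
iter 1: u=1.632449  f(a)=+7.568e+00  f'(a)=-3.750e+00  a ← 36.747864 − (+7.568e+00/-3.750e+00) = 38.765781
iter 2: u=1.547473  f(a)=+6.681e-01  f'(a)=-3.115e+00  a ← 38.765781 − (+6.681e-01/-3.115e+00) = 38.980259
iter 3: u=1.538958  f(a)=+6.320e-03  f'(a)=-3.056e+00  a ← 38.980259 − (+6.320e-03/-3.056e+00) = 38.982327
iter 4: u=1.538877  f(a)=+5.774e-07  f'(a)=-3.056e+00  a ← 38.982327 − (+5.774e-07/-3.056e+00) = 38.982327
iter 5: u=1.538877  f(a)=+5.684e-14  f'(a)=-3.056e+00  a ← 38.982327 − (+5.684e-14/-3.056e+00) = 38.982327
converged: |Δa| < 1e-12 after 5 iterations
sag = a·(cosh(S/(2a)) − 1) = 38.982327·(cosh(1.538877) − 1) = 56.017139
T_max/T_min = cosh(S/(2a)) = 2.436988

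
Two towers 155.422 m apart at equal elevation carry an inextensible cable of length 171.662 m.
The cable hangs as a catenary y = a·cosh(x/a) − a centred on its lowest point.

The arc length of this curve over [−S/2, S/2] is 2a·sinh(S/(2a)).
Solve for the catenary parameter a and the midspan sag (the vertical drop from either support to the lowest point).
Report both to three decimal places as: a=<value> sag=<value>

seed: a₀ = √(S³/(24(L−S))) = √(155.422³/(24·16.240)) = 98.145436
iter 1: u=0.791794  f(a)=+5.167e-01  f'(a)=-3.522e-01  a ← 98.145436 − (+5.167e-01/-3.522e-01) = 99.612798
iter 2: u=0.780131  f(a)=+1.182e-02  f'(a)=-3.362e-01  a ← 99.612798 − (+1.182e-02/-3.362e-01) = 99.647945
iter 3: u=0.779856  f(a)=+6.500e-06  f'(a)=-3.358e-01  a ← 99.647945 − (+6.500e-06/-3.358e-01) = 99.647964
iter 4: u=0.779855  f(a)=+1.990e-12  f'(a)=-3.358e-01  a ← 99.647964 − (+1.990e-12/-3.358e-01) = 99.647964
converged: |Δa| < 1e-12 after 4 iterations
sag = a·(cosh(S/(2a)) − 1) = 99.647964·(cosh(0.779855) − 1) = 31.868869
T_max/T_min = cosh(S/(2a)) = 1.319815

a=99.648 sag=31.869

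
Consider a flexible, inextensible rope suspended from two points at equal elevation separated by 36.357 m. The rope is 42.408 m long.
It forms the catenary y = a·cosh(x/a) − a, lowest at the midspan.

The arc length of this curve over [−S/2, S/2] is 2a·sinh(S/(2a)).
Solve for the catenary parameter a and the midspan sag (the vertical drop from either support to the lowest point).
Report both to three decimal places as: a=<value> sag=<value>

seed: a₀ = √(S³/(24(L−S))) = √(36.357³/(24·6.051)) = 18.191263
iter 1: u=0.999298  f(a)=+3.094e-01  f'(a)=-7.341e-01  a ← 18.191263 − (+3.094e-01/-7.341e-01) = 18.612738
iter 2: u=0.976670  f(a)=+1.108e-02  f'(a)=-6.824e-01  a ← 18.612738 − (+1.108e-02/-6.824e-01) = 18.628975
iter 3: u=0.975819  f(a)=+1.538e-05  f'(a)=-6.805e-01  a ← 18.628975 − (+1.538e-05/-6.805e-01) = 18.628998
iter 4: u=0.975817  f(a)=+2.971e-11  f'(a)=-6.805e-01  a ← 18.628998 − (+2.971e-11/-6.805e-01) = 18.628998
iter 5: u=0.975817  f(a)=+0.000e+00  f'(a)=-6.805e-01  a ← 18.628998 − (+0.000e+00/-6.805e-01) = 18.628998
converged: |Δa| < 1e-12 after 5 iterations
sag = a·(cosh(S/(2a)) − 1) = 18.628998·(cosh(0.975817) − 1) = 9.595976
T_max/T_min = cosh(S/(2a)) = 1.515110

a=18.629 sag=9.596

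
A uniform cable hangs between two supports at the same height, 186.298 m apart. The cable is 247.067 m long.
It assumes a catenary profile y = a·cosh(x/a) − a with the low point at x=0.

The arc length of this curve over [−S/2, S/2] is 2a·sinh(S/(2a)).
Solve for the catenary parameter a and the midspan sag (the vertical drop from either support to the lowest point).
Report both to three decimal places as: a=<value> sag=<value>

seed: a₀ = √(S³/(24(L−S))) = √(186.298³/(24·60.769)) = 66.583347
iter 1: u=1.398983  f(a)=+6.231e+00  f'(a)=-2.208e+00  a ← 66.583347 − (+6.231e+00/-2.208e+00) = 69.404947
iter 2: u=1.342109  f(a)=+4.180e-01  f'(a)=-1.921e+00  a ← 69.404947 − (+4.180e-01/-1.921e+00) = 69.622512
iter 3: u=1.337915  f(a)=+2.180e-03  f'(a)=-1.901e+00  a ← 69.622512 − (+2.180e-03/-1.901e+00) = 69.623659
iter 4: u=1.337893  f(a)=+5.997e-08  f'(a)=-1.901e+00  a ← 69.623659 − (+5.997e-08/-1.901e+00) = 69.623659
iter 5: u=1.337893  f(a)=+2.842e-14  f'(a)=-1.901e+00  a ← 69.623659 − (+2.842e-14/-1.901e+00) = 69.623659
converged: |Δa| < 1e-12 after 5 iterations
sag = a·(cosh(S/(2a)) − 1) = 69.623659·(cosh(1.337893) − 1) = 72.178949
T_max/T_min = cosh(S/(2a)) = 2.036701

a=69.624 sag=72.179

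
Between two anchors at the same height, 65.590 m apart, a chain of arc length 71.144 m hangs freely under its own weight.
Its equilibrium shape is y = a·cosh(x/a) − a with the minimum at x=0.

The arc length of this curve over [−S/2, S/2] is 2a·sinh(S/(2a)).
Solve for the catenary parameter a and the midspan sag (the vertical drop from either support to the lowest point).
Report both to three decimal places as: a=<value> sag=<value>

a=46.583 sag=12.029

seed: a₀ = √(S³/(24(L−S))) = √(65.590³/(24·5.554)) = 46.009540
iter 1: u=0.712787  f(a)=+1.428e-01  f'(a)=-2.539e-01  a ← 46.009540 − (+1.428e-01/-2.539e-01) = 46.571957
iter 2: u=0.704179  f(a)=+2.661e-03  f'(a)=-2.445e-01  a ← 46.571957 − (+2.661e-03/-2.445e-01) = 46.582838
iter 3: u=0.704015  f(a)=+9.626e-07  f'(a)=-2.444e-01  a ← 46.582838 − (+9.626e-07/-2.444e-01) = 46.582842
iter 4: u=0.704015  f(a)=+1.279e-13  f'(a)=-2.444e-01  a ← 46.582842 − (+1.279e-13/-2.444e-01) = 46.582842
converged: |Δa| < 1e-12 after 4 iterations
sag = a·(cosh(S/(2a)) − 1) = 46.582842·(cosh(0.704015) − 1) = 12.028832
T_max/T_min = cosh(S/(2a)) = 1.258225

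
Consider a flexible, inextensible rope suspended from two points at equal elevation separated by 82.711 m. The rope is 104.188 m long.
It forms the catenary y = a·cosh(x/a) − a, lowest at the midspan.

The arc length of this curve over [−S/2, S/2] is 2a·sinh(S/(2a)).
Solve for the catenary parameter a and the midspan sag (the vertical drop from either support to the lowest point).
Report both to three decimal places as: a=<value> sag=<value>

a=34.353 sag=28.048

seed: a₀ = √(S³/(24(L−S))) = √(82.711³/(24·21.477)) = 33.132368
iter 1: u=1.248190  f(a)=+1.736e+00  f'(a)=-1.510e+00  a ← 33.132368 − (+1.736e+00/-1.510e+00) = 34.282351
iter 2: u=1.206320  f(a)=+9.450e-02  f'(a)=-1.350e+00  a ← 34.282351 − (+9.450e-02/-1.350e+00) = 34.352368
iter 3: u=1.203862  f(a)=+3.155e-04  f'(a)=-1.341e+00  a ← 34.352368 − (+3.155e-04/-1.341e+00) = 34.352604
iter 4: u=1.203853  f(a)=+3.544e-09  f'(a)=-1.341e+00  a ← 34.352604 − (+3.544e-09/-1.341e+00) = 34.352604
iter 5: u=1.203853  f(a)=+0.000e+00  f'(a)=-1.341e+00  a ← 34.352604 − (+0.000e+00/-1.341e+00) = 34.352604
converged: |Δa| < 1e-12 after 5 iterations
sag = a·(cosh(S/(2a)) − 1) = 34.352604·(cosh(1.203853) − 1) = 28.048408
T_max/T_min = cosh(S/(2a)) = 1.816486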